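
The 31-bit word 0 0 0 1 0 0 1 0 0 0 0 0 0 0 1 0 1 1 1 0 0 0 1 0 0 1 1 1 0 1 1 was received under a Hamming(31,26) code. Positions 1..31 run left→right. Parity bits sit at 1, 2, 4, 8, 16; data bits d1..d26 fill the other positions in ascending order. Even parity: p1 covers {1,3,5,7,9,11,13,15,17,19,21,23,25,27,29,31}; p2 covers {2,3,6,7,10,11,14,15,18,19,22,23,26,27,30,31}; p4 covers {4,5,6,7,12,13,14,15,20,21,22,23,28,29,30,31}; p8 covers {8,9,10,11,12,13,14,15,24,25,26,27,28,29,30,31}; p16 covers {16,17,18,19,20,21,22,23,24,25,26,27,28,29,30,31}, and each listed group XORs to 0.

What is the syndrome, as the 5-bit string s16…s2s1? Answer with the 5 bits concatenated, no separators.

10111

s1 (pos 1,3,5,7,9,11,13,15,17,19,21,23,25,27,29,31): 0⊕0⊕0⊕1⊕0⊕0⊕0⊕1⊕1⊕1⊕0⊕1⊕0⊕1⊕0⊕1 = 1
s2 (pos 2,3,6,7,10,11,14,15,18,19,22,23,26,27,30,31): 0⊕0⊕0⊕1⊕0⊕0⊕0⊕1⊕1⊕1⊕0⊕1⊕1⊕1⊕1⊕1 = 1
s4 (pos 4,5,6,7,12,13,14,15,20,21,22,23,28,29,30,31): 1⊕0⊕0⊕1⊕0⊕0⊕0⊕1⊕0⊕0⊕0⊕1⊕1⊕0⊕1⊕1 = 1
s8 (pos 8,9,10,11,12,13,14,15,24,25,26,27,28,29,30,31): 0⊕0⊕0⊕0⊕0⊕0⊕0⊕1⊕0⊕0⊕1⊕1⊕1⊕0⊕1⊕1 = 0
s16 (pos 16,17,18,19,20,21,22,23,24,25,26,27,28,29,30,31): 0⊕1⊕1⊕1⊕0⊕0⊕0⊕1⊕0⊕0⊕1⊕1⊕1⊕0⊕1⊕1 = 1
Syndrome s16…s1 = 10111 → error at position 23.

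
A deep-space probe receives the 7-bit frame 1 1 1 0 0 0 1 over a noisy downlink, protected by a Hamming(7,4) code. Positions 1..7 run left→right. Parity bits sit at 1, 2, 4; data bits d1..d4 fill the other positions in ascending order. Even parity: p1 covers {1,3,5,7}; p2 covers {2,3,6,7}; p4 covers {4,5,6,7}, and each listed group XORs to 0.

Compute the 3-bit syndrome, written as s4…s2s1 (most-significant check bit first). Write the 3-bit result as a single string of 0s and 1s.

s1 (pos 1,3,5,7): 1⊕1⊕0⊕1 = 1
s2 (pos 2,3,6,7): 1⊕1⊕0⊕1 = 1
s4 (pos 4,5,6,7): 0⊕0⊕0⊕1 = 1
Syndrome s4…s1 = 111 → error at position 7.

111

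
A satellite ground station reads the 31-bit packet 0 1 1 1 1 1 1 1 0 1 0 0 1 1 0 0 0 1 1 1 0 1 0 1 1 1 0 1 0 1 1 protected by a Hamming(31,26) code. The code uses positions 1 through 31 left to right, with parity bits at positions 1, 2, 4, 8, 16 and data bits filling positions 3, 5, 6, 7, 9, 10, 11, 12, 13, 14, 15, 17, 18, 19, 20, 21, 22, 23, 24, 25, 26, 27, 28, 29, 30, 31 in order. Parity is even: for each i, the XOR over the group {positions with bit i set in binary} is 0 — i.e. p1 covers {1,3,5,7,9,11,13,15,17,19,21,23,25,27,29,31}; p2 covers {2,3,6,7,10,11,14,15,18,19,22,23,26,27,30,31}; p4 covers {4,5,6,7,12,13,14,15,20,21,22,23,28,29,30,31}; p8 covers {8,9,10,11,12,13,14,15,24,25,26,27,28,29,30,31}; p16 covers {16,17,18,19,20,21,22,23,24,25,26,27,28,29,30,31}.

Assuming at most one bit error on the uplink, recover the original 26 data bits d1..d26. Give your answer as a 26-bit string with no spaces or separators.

s1 (pos 1,3,5,7,9,11,13,15,17,19,21,23,25,27,29,31): 0⊕1⊕1⊕1⊕0⊕0⊕1⊕0⊕0⊕1⊕0⊕0⊕1⊕0⊕0⊕1 = 1
s2 (pos 2,3,6,7,10,11,14,15,18,19,22,23,26,27,30,31): 1⊕1⊕1⊕1⊕1⊕0⊕1⊕0⊕1⊕1⊕1⊕0⊕1⊕0⊕1⊕1 = 0
s4 (pos 4,5,6,7,12,13,14,15,20,21,22,23,28,29,30,31): 1⊕1⊕1⊕1⊕0⊕1⊕1⊕0⊕1⊕0⊕1⊕0⊕1⊕0⊕1⊕1 = 1
s8 (pos 8,9,10,11,12,13,14,15,24,25,26,27,28,29,30,31): 1⊕0⊕1⊕0⊕0⊕1⊕1⊕0⊕1⊕1⊕1⊕0⊕1⊕0⊕1⊕1 = 0
s16 (pos 16,17,18,19,20,21,22,23,24,25,26,27,28,29,30,31): 0⊕0⊕1⊕1⊕1⊕0⊕1⊕0⊕1⊕1⊕1⊕0⊕1⊕0⊕1⊕1 = 0
Syndrome s16…s1 = 00101 → error at position 5.
Flip position 5: 0111111101001100011101011101011 → 0111011101001100011101011101011
Read data bits from positions 3,5,6,7,9,10,11,12,13,14,15,17,18,19,20,21,22,23,24,25,26,27,28,29,30,31: 10110100110011101011101011

10110100110011101011101011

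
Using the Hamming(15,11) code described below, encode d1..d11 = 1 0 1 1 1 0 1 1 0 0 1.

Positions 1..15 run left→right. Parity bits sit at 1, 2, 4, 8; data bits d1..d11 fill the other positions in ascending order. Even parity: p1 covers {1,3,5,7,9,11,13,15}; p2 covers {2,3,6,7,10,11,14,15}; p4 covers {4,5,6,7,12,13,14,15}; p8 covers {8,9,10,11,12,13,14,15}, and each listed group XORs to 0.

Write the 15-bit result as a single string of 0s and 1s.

Place data at non-parity positions: p1 p2 1 p4 0 1 1 p8 1 0 1 1 0 0 1
p1 (pos 1,3,5,7,9,11,13,15): XOR of data positions = 1⊕0⊕1⊕1⊕1⊕0⊕1 = 1
p2 (pos 2,3,6,7,10,11,14,15): XOR of data positions = 1⊕1⊕1⊕0⊕1⊕0⊕1 = 1
p4 (pos 4,5,6,7,12,13,14,15): XOR of data positions = 0⊕1⊕1⊕1⊕0⊕0⊕1 = 0
p8 (pos 8,9,10,11,12,13,14,15): XOR of data positions = 1⊕0⊕1⊕1⊕0⊕0⊕1 = 0
Codeword: 111001101011001

111001101011001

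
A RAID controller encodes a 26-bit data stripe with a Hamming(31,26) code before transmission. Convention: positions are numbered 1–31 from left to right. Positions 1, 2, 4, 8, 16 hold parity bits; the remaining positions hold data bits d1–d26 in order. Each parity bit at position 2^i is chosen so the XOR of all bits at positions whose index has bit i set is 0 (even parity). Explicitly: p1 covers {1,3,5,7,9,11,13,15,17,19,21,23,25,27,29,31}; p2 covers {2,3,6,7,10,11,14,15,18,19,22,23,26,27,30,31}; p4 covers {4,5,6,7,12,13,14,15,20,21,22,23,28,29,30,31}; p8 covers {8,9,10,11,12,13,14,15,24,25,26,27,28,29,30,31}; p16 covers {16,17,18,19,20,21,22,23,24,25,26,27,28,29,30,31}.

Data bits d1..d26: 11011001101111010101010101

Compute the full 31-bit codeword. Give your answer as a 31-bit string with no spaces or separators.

Place data at non-parity positions: p1 p2 1 p4 1 0 1 p8 1 0 0 1 1 0 1 p16 1 1 1 0 1 0 1 0 1 0 1 0 1 0 1
p1 (pos 1,3,5,7,9,11,13,15,17,19,21,23,25,27,29,31): XOR of data positions = 1⊕1⊕1⊕1⊕0⊕1⊕1⊕1⊕1⊕1⊕1⊕1⊕1⊕1⊕1 = 0
p2 (pos 2,3,6,7,10,11,14,15,18,19,22,23,26,27,30,31): XOR of data positions = 1⊕0⊕1⊕0⊕0⊕0⊕1⊕1⊕1⊕0⊕1⊕0⊕1⊕0⊕1 = 0
p4 (pos 4,5,6,7,12,13,14,15,20,21,22,23,28,29,30,31): XOR of data positions = 1⊕0⊕1⊕1⊕1⊕0⊕1⊕0⊕1⊕0⊕1⊕0⊕1⊕0⊕1 = 1
p8 (pos 8,9,10,11,12,13,14,15,24,25,26,27,28,29,30,31): XOR of data positions = 1⊕0⊕0⊕1⊕1⊕0⊕1⊕0⊕1⊕0⊕1⊕0⊕1⊕0⊕1 = 0
p16 (pos 16,17,18,19,20,21,22,23,24,25,26,27,28,29,30,31): XOR of data positions = 1⊕1⊕1⊕0⊕1⊕0⊕1⊕0⊕1⊕0⊕1⊕0⊕1⊕0⊕1 = 1
Codeword: 0011101010011011111010101010101

0011101010011011111010101010101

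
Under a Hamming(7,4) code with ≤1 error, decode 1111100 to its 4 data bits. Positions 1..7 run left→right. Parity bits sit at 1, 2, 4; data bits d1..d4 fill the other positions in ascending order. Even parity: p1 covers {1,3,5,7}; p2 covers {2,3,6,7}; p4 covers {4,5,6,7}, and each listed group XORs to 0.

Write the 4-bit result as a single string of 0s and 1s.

s1 (pos 1,3,5,7): 1⊕1⊕1⊕0 = 1
s2 (pos 2,3,6,7): 1⊕1⊕0⊕0 = 0
s4 (pos 4,5,6,7): 1⊕1⊕0⊕0 = 0
Syndrome s4…s1 = 001 → error at position 1.
Flip position 1: 1111100 → 0111100
Read data bits from positions 3,5,6,7: 1100

1100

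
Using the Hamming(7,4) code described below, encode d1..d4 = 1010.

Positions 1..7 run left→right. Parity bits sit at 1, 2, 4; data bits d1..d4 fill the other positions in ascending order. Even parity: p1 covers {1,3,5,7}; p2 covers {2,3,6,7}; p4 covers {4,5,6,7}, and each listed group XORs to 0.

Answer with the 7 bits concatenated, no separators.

Place data at non-parity positions: p1 p2 1 p4 0 1 0
p1 (pos 1,3,5,7): XOR of data positions = 1⊕0⊕0 = 1
p2 (pos 2,3,6,7): XOR of data positions = 1⊕1⊕0 = 0
p4 (pos 4,5,6,7): XOR of data positions = 0⊕1⊕0 = 1
Codeword: 1011010

1011010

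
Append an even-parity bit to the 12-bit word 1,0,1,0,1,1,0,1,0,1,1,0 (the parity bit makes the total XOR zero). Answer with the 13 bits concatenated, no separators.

1010110101101

XOR of the 12 data bits: 1⊕0⊕1⊕0⊕1⊕1⊕0⊕1⊕0⊕1⊕1⊕0 = 1
Parity bit = 1 (so all 13 bits XOR to 0).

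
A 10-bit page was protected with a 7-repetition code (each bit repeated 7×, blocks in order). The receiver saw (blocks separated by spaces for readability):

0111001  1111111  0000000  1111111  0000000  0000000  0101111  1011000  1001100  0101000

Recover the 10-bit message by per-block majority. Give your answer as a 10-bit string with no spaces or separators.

1101001000

Block 1 (0111001): 4 ones → 1
Block 2 (1111111): 7 ones → 1
Block 3 (0000000): 0 ones → 0
Block 4 (1111111): 7 ones → 1
Block 5 (0000000): 0 ones → 0
Block 6 (0000000): 0 ones → 0
Block 7 (0101111): 5 ones → 1
Block 8 (1011000): 3 ones → 0
Block 9 (1001100): 3 ones → 0
Block 10 (0101000): 2 ones → 0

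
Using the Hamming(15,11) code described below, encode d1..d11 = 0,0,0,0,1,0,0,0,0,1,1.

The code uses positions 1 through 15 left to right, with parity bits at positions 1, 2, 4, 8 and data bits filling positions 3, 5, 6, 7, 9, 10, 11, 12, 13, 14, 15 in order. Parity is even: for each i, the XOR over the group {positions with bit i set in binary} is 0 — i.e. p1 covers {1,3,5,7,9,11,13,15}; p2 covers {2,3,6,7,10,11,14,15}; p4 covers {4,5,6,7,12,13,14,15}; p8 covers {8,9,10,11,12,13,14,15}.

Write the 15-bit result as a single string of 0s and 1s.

Place data at non-parity positions: p1 p2 0 p4 0 0 0 p8 1 0 0 0 0 1 1
p1 (pos 1,3,5,7,9,11,13,15): XOR of data positions = 0⊕0⊕0⊕1⊕0⊕0⊕1 = 0
p2 (pos 2,3,6,7,10,11,14,15): XOR of data positions = 0⊕0⊕0⊕0⊕0⊕1⊕1 = 0
p4 (pos 4,5,6,7,12,13,14,15): XOR of data positions = 0⊕0⊕0⊕0⊕0⊕1⊕1 = 0
p8 (pos 8,9,10,11,12,13,14,15): XOR of data positions = 1⊕0⊕0⊕0⊕0⊕1⊕1 = 1
Codeword: 000000011000011

000000011000011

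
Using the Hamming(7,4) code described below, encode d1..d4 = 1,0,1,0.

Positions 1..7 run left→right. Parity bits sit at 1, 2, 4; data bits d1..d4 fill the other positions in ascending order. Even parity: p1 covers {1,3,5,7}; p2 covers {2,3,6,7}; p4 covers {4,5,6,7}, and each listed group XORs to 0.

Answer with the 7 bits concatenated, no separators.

Place data at non-parity positions: p1 p2 1 p4 0 1 0
p1 (pos 1,3,5,7): XOR of data positions = 1⊕0⊕0 = 1
p2 (pos 2,3,6,7): XOR of data positions = 1⊕1⊕0 = 0
p4 (pos 4,5,6,7): XOR of data positions = 0⊕1⊕0 = 1
Codeword: 1011010

1011010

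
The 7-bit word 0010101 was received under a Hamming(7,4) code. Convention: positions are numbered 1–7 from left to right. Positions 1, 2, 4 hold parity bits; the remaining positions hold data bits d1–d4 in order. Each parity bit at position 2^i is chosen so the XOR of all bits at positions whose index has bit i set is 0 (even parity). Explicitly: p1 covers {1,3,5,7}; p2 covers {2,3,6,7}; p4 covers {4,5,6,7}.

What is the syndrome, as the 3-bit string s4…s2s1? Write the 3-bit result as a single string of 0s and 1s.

s1 (pos 1,3,5,7): 0⊕1⊕1⊕1 = 1
s2 (pos 2,3,6,7): 0⊕1⊕0⊕1 = 0
s4 (pos 4,5,6,7): 0⊕1⊕0⊕1 = 0
Syndrome s4…s1 = 001 → error at position 1.

001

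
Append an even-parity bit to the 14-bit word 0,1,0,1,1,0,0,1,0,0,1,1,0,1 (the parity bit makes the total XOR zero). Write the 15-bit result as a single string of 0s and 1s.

010110010011011

XOR of the 14 data bits: 0⊕1⊕0⊕1⊕1⊕0⊕0⊕1⊕0⊕0⊕1⊕1⊕0⊕1 = 1
Parity bit = 1 (so all 15 bits XOR to 0).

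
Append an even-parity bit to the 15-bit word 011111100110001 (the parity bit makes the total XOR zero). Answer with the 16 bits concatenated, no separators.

XOR of the 15 data bits: 0⊕1⊕1⊕1⊕1⊕1⊕1⊕0⊕0⊕1⊕1⊕0⊕0⊕0⊕1 = 1
Parity bit = 1 (so all 16 bits XOR to 0).

0111111001100011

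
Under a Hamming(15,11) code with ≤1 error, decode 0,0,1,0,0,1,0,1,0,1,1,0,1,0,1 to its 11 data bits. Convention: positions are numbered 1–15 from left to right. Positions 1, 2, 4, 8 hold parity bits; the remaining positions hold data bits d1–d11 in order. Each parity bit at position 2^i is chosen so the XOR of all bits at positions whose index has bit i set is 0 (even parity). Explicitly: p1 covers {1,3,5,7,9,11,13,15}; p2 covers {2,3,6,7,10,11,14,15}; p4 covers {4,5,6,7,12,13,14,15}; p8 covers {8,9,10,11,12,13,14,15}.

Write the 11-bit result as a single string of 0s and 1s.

10100110111

s1 (pos 1,3,5,7,9,11,13,15): 0⊕1⊕0⊕0⊕0⊕1⊕1⊕1 = 0
s2 (pos 2,3,6,7,10,11,14,15): 0⊕1⊕1⊕0⊕1⊕1⊕0⊕1 = 1
s4 (pos 4,5,6,7,12,13,14,15): 0⊕0⊕1⊕0⊕0⊕1⊕0⊕1 = 1
s8 (pos 8,9,10,11,12,13,14,15): 1⊕0⊕1⊕1⊕0⊕1⊕0⊕1 = 1
Syndrome s8…s1 = 1110 → error at position 14.
Flip position 14: 001001010110101 → 001001010110111
Read data bits from positions 3,5,6,7,9,10,11,12,13,14,15: 10100110111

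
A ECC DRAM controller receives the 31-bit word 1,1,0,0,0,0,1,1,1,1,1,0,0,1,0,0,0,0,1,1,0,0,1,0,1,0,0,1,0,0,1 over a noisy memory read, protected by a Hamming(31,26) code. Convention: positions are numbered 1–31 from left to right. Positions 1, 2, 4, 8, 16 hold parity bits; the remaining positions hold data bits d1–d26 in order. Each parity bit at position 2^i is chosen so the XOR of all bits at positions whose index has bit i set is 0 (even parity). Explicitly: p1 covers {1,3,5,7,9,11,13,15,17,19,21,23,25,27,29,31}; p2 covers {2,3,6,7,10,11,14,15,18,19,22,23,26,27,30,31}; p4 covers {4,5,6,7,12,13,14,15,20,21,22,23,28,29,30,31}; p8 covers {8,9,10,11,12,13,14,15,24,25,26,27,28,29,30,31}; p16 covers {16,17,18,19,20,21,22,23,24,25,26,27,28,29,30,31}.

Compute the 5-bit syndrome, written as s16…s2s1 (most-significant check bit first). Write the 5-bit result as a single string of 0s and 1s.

s1 (pos 1,3,5,7,9,11,13,15,17,19,21,23,25,27,29,31): 1⊕0⊕0⊕1⊕1⊕1⊕0⊕0⊕0⊕1⊕0⊕1⊕1⊕0⊕0⊕1 = 0
s2 (pos 2,3,6,7,10,11,14,15,18,19,22,23,26,27,30,31): 1⊕0⊕0⊕1⊕1⊕1⊕1⊕0⊕0⊕1⊕0⊕1⊕0⊕0⊕0⊕1 = 0
s4 (pos 4,5,6,7,12,13,14,15,20,21,22,23,28,29,30,31): 0⊕0⊕0⊕1⊕0⊕0⊕1⊕0⊕1⊕0⊕0⊕1⊕1⊕0⊕0⊕1 = 0
s8 (pos 8,9,10,11,12,13,14,15,24,25,26,27,28,29,30,31): 1⊕1⊕1⊕1⊕0⊕0⊕1⊕0⊕0⊕1⊕0⊕0⊕1⊕0⊕0⊕1 = 0
s16 (pos 16,17,18,19,20,21,22,23,24,25,26,27,28,29,30,31): 0⊕0⊕0⊕1⊕1⊕0⊕0⊕1⊕0⊕1⊕0⊕0⊕1⊕0⊕0⊕1 = 0
Syndrome s16…s1 = 00000 → no error.

00000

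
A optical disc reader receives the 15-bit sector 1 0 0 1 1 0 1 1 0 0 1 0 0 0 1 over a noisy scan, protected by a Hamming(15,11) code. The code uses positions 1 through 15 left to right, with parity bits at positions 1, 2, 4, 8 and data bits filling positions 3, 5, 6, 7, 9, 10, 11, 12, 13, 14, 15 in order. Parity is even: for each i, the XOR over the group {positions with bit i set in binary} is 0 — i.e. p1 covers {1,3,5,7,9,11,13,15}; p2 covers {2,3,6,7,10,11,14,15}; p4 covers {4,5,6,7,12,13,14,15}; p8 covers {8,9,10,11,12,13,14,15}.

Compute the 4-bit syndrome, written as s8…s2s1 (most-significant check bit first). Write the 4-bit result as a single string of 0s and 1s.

1011

s1 (pos 1,3,5,7,9,11,13,15): 1⊕0⊕1⊕1⊕0⊕1⊕0⊕1 = 1
s2 (pos 2,3,6,7,10,11,14,15): 0⊕0⊕0⊕1⊕0⊕1⊕0⊕1 = 1
s4 (pos 4,5,6,7,12,13,14,15): 1⊕1⊕0⊕1⊕0⊕0⊕0⊕1 = 0
s8 (pos 8,9,10,11,12,13,14,15): 1⊕0⊕0⊕1⊕0⊕0⊕0⊕1 = 1
Syndrome s8…s1 = 1011 → error at position 11.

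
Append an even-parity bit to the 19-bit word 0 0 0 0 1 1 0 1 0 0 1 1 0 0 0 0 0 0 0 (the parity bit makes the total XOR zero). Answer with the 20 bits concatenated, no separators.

00001101001100000001

XOR of the 19 data bits: 0⊕0⊕0⊕0⊕1⊕1⊕0⊕1⊕0⊕0⊕1⊕1⊕0⊕0⊕0⊕0⊕0⊕0⊕0 = 1
Parity bit = 1 (so all 20 bits XOR to 0).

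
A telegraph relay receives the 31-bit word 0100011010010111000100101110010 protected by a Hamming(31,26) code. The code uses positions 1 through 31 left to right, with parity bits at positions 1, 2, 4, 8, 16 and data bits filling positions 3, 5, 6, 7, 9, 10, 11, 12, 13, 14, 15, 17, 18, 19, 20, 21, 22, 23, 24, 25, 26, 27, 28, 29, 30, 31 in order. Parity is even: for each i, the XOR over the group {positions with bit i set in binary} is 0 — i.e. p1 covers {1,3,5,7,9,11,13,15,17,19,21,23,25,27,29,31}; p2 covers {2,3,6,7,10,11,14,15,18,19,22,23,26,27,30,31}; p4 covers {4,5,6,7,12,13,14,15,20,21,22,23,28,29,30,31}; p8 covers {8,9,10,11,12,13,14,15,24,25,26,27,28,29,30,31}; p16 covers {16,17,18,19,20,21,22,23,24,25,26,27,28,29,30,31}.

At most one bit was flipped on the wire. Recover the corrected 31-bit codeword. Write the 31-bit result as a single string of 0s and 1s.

0100011010010111010100101110010

s1 (pos 1,3,5,7,9,11,13,15,17,19,21,23,25,27,29,31): 0⊕0⊕0⊕1⊕1⊕0⊕0⊕1⊕0⊕0⊕0⊕1⊕1⊕1⊕0⊕0 = 0
s2 (pos 2,3,6,7,10,11,14,15,18,19,22,23,26,27,30,31): 1⊕0⊕1⊕1⊕0⊕0⊕1⊕1⊕0⊕0⊕0⊕1⊕1⊕1⊕1⊕0 = 1
s4 (pos 4,5,6,7,12,13,14,15,20,21,22,23,28,29,30,31): 0⊕0⊕1⊕1⊕1⊕0⊕1⊕1⊕1⊕0⊕0⊕1⊕0⊕0⊕1⊕0 = 0
s8 (pos 8,9,10,11,12,13,14,15,24,25,26,27,28,29,30,31): 0⊕1⊕0⊕0⊕1⊕0⊕1⊕1⊕0⊕1⊕1⊕1⊕0⊕0⊕1⊕0 = 0
s16 (pos 16,17,18,19,20,21,22,23,24,25,26,27,28,29,30,31): 1⊕0⊕0⊕0⊕1⊕0⊕0⊕1⊕0⊕1⊕1⊕1⊕0⊕0⊕1⊕0 = 1
Syndrome s16…s1 = 10010 → error at position 18.
Flip position 18: 0100011010010111000100101110010 → 0100011010010111010100101110010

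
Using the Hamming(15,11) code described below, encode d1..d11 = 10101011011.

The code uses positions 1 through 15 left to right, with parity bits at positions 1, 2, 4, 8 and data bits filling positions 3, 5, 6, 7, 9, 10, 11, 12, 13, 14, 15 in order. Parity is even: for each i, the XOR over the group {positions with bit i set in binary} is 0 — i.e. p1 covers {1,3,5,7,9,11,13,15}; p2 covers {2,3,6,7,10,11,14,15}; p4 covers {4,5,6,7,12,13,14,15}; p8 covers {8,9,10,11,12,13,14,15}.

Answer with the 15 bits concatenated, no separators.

Place data at non-parity positions: p1 p2 1 p4 0 1 0 p8 1 0 1 1 0 1 1
p1 (pos 1,3,5,7,9,11,13,15): XOR of data positions = 1⊕0⊕0⊕1⊕1⊕0⊕1 = 0
p2 (pos 2,3,6,7,10,11,14,15): XOR of data positions = 1⊕1⊕0⊕0⊕1⊕1⊕1 = 1
p4 (pos 4,5,6,7,12,13,14,15): XOR of data positions = 0⊕1⊕0⊕1⊕0⊕1⊕1 = 0
p8 (pos 8,9,10,11,12,13,14,15): XOR of data positions = 1⊕0⊕1⊕1⊕0⊕1⊕1 = 1
Codeword: 011001011011011

011001011011011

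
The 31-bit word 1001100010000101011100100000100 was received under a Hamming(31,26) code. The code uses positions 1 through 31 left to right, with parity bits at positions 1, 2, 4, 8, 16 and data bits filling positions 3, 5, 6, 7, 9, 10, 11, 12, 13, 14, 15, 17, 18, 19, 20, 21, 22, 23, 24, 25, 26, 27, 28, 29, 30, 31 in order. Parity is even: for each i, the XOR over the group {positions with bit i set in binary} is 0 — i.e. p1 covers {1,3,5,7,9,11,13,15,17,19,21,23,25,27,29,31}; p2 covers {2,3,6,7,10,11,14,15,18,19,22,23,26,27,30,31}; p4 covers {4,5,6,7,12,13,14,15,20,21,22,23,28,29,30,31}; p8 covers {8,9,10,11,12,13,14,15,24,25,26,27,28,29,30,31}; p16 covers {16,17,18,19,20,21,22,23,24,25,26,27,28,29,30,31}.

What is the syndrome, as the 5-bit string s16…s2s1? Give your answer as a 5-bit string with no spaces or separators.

s1 (pos 1,3,5,7,9,11,13,15,17,19,21,23,25,27,29,31): 1⊕0⊕1⊕0⊕1⊕0⊕0⊕0⊕0⊕1⊕0⊕1⊕0⊕0⊕1⊕0 = 0
s2 (pos 2,3,6,7,10,11,14,15,18,19,22,23,26,27,30,31): 0⊕0⊕0⊕0⊕0⊕0⊕1⊕0⊕1⊕1⊕0⊕1⊕0⊕0⊕0⊕0 = 0
s4 (pos 4,5,6,7,12,13,14,15,20,21,22,23,28,29,30,31): 1⊕1⊕0⊕0⊕0⊕0⊕1⊕0⊕1⊕0⊕0⊕1⊕0⊕1⊕0⊕0 = 0
s8 (pos 8,9,10,11,12,13,14,15,24,25,26,27,28,29,30,31): 0⊕1⊕0⊕0⊕0⊕0⊕1⊕0⊕0⊕0⊕0⊕0⊕0⊕1⊕0⊕0 = 1
s16 (pos 16,17,18,19,20,21,22,23,24,25,26,27,28,29,30,31): 1⊕0⊕1⊕1⊕1⊕0⊕0⊕1⊕0⊕0⊕0⊕0⊕0⊕1⊕0⊕0 = 0
Syndrome s16…s1 = 01000 → error at position 8.

01000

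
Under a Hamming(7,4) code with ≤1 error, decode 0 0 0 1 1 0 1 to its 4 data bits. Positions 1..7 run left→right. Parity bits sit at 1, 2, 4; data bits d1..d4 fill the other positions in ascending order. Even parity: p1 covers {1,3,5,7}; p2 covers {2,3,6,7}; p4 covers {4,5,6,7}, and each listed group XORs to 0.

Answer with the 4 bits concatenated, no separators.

s1 (pos 1,3,5,7): 0⊕0⊕1⊕1 = 0
s2 (pos 2,3,6,7): 0⊕0⊕0⊕1 = 1
s4 (pos 4,5,6,7): 1⊕1⊕0⊕1 = 1
Syndrome s4…s1 = 110 → error at position 6.
Flip position 6: 0001101 → 0001111
Read data bits from positions 3,5,6,7: 0111

0111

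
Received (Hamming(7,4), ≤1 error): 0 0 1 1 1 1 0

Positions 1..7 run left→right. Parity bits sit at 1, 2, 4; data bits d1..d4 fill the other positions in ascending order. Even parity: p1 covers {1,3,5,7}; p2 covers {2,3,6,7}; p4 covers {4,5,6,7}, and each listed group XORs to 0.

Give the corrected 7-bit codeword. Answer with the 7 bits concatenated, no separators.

s1 (pos 1,3,5,7): 0⊕1⊕1⊕0 = 0
s2 (pos 2,3,6,7): 0⊕1⊕1⊕0 = 0
s4 (pos 4,5,6,7): 1⊕1⊕1⊕0 = 1
Syndrome s4…s1 = 100 → error at position 4.
Flip position 4: 0011110 → 0010110

0010110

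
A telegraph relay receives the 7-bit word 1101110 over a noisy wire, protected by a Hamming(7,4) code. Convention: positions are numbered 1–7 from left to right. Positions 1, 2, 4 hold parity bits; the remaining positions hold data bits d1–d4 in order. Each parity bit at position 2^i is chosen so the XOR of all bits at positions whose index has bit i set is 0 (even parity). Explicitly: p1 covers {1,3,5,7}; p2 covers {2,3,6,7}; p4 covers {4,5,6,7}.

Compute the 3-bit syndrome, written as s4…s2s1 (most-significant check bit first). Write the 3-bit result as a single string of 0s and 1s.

s1 (pos 1,3,5,7): 1⊕0⊕1⊕0 = 0
s2 (pos 2,3,6,7): 1⊕0⊕1⊕0 = 0
s4 (pos 4,5,6,7): 1⊕1⊕1⊕0 = 1
Syndrome s4…s1 = 100 → error at position 4.

100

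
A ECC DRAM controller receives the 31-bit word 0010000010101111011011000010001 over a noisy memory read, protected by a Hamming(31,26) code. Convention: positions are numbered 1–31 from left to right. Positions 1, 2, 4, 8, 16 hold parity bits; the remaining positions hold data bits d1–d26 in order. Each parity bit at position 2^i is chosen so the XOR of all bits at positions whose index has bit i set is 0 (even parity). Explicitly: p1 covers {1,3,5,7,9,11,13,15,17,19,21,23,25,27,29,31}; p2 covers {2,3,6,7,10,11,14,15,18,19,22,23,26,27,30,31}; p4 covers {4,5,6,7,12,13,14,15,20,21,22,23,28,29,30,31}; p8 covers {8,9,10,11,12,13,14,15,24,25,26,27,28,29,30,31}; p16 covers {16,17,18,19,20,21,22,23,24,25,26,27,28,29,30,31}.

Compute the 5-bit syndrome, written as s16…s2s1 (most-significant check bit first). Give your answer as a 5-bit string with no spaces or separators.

11011

s1 (pos 1,3,5,7,9,11,13,15,17,19,21,23,25,27,29,31): 0⊕1⊕0⊕0⊕1⊕1⊕1⊕1⊕0⊕1⊕1⊕0⊕0⊕1⊕0⊕1 = 1
s2 (pos 2,3,6,7,10,11,14,15,18,19,22,23,26,27,30,31): 0⊕1⊕0⊕0⊕0⊕1⊕1⊕1⊕1⊕1⊕1⊕0⊕0⊕1⊕0⊕1 = 1
s4 (pos 4,5,6,7,12,13,14,15,20,21,22,23,28,29,30,31): 0⊕0⊕0⊕0⊕0⊕1⊕1⊕1⊕0⊕1⊕1⊕0⊕0⊕0⊕0⊕1 = 0
s8 (pos 8,9,10,11,12,13,14,15,24,25,26,27,28,29,30,31): 0⊕1⊕0⊕1⊕0⊕1⊕1⊕1⊕0⊕0⊕0⊕1⊕0⊕0⊕0⊕1 = 1
s16 (pos 16,17,18,19,20,21,22,23,24,25,26,27,28,29,30,31): 1⊕0⊕1⊕1⊕0⊕1⊕1⊕0⊕0⊕0⊕0⊕1⊕0⊕0⊕0⊕1 = 1
Syndrome s16…s1 = 11011 → error at position 27.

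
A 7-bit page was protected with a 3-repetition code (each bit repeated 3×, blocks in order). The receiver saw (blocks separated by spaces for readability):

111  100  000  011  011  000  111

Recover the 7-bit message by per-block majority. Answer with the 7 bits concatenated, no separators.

1001101

Block 1 (111): 3 ones → 1
Block 2 (100): 1 one → 0
Block 3 (000): 0 ones → 0
Block 4 (011): 2 ones → 1
Block 5 (011): 2 ones → 1
Block 6 (000): 0 ones → 0
Block 7 (111): 3 ones → 1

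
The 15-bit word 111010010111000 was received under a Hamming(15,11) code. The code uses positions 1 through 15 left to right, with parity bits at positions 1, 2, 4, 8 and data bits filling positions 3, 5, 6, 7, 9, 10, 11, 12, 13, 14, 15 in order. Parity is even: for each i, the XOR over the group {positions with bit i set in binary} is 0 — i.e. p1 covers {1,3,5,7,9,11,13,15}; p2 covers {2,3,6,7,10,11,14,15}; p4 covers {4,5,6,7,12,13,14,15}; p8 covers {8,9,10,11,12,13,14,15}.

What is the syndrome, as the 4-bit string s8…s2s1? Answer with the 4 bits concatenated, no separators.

0000

s1 (pos 1,3,5,7,9,11,13,15): 1⊕1⊕1⊕0⊕0⊕1⊕0⊕0 = 0
s2 (pos 2,3,6,7,10,11,14,15): 1⊕1⊕0⊕0⊕1⊕1⊕0⊕0 = 0
s4 (pos 4,5,6,7,12,13,14,15): 0⊕1⊕0⊕0⊕1⊕0⊕0⊕0 = 0
s8 (pos 8,9,10,11,12,13,14,15): 1⊕0⊕1⊕1⊕1⊕0⊕0⊕0 = 0
Syndrome s8…s1 = 0000 → no error.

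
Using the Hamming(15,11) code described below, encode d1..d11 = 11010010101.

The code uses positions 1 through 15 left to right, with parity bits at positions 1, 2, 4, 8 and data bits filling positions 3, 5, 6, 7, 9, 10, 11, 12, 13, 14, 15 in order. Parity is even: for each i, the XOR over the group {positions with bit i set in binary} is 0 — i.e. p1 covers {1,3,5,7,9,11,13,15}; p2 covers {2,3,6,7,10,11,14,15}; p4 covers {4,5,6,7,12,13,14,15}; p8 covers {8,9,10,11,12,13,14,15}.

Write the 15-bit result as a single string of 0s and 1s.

001010110010101

Place data at non-parity positions: p1 p2 1 p4 1 0 1 p8 0 0 1 0 1 0 1
p1 (pos 1,3,5,7,9,11,13,15): XOR of data positions = 1⊕1⊕1⊕0⊕1⊕1⊕1 = 0
p2 (pos 2,3,6,7,10,11,14,15): XOR of data positions = 1⊕0⊕1⊕0⊕1⊕0⊕1 = 0
p4 (pos 4,5,6,7,12,13,14,15): XOR of data positions = 1⊕0⊕1⊕0⊕1⊕0⊕1 = 0
p8 (pos 8,9,10,11,12,13,14,15): XOR of data positions = 0⊕0⊕1⊕0⊕1⊕0⊕1 = 1
Codeword: 001010110010101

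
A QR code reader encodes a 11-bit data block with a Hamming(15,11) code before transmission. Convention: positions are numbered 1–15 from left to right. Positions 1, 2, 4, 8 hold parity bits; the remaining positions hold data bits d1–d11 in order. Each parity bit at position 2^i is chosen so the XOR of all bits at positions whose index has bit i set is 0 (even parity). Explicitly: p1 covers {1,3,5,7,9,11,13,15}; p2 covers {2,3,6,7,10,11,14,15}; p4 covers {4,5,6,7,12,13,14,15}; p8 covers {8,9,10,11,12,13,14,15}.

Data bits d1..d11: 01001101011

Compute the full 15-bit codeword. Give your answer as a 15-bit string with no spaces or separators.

110010011101011

Place data at non-parity positions: p1 p2 0 p4 1 0 0 p8 1 1 0 1 0 1 1
p1 (pos 1,3,5,7,9,11,13,15): XOR of data positions = 0⊕1⊕0⊕1⊕0⊕0⊕1 = 1
p2 (pos 2,3,6,7,10,11,14,15): XOR of data positions = 0⊕0⊕0⊕1⊕0⊕1⊕1 = 1
p4 (pos 4,5,6,7,12,13,14,15): XOR of data positions = 1⊕0⊕0⊕1⊕0⊕1⊕1 = 0
p8 (pos 8,9,10,11,12,13,14,15): XOR of data positions = 1⊕1⊕0⊕1⊕0⊕1⊕1 = 1
Codeword: 110010011101011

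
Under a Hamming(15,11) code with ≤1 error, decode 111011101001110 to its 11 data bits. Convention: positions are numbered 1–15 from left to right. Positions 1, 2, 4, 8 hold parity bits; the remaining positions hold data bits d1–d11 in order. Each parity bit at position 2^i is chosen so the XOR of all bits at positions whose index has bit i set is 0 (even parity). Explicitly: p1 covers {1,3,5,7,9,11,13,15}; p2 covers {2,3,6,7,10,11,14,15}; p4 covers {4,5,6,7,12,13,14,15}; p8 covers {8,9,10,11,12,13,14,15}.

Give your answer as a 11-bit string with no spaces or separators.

s1 (pos 1,3,5,7,9,11,13,15): 1⊕1⊕1⊕1⊕1⊕0⊕1⊕0 = 0
s2 (pos 2,3,6,7,10,11,14,15): 1⊕1⊕1⊕1⊕0⊕0⊕1⊕0 = 1
s4 (pos 4,5,6,7,12,13,14,15): 0⊕1⊕1⊕1⊕1⊕1⊕1⊕0 = 0
s8 (pos 8,9,10,11,12,13,14,15): 0⊕1⊕0⊕0⊕1⊕1⊕1⊕0 = 0
Syndrome s8…s1 = 0010 → error at position 2.
Flip position 2: 111011101001110 → 101011101001110
Read data bits from positions 3,5,6,7,9,10,11,12,13,14,15: 11111001110

11111001110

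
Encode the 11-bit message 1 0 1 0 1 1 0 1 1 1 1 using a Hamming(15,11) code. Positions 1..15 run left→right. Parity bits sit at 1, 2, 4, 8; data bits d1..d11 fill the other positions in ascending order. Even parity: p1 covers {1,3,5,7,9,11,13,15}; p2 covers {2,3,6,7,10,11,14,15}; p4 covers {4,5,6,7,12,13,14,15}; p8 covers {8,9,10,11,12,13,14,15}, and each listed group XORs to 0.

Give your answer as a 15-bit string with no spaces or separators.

011101001101111

Place data at non-parity positions: p1 p2 1 p4 0 1 0 p8 1 1 0 1 1 1 1
p1 (pos 1,3,5,7,9,11,13,15): XOR of data positions = 1⊕0⊕0⊕1⊕0⊕1⊕1 = 0
p2 (pos 2,3,6,7,10,11,14,15): XOR of data positions = 1⊕1⊕0⊕1⊕0⊕1⊕1 = 1
p4 (pos 4,5,6,7,12,13,14,15): XOR of data positions = 0⊕1⊕0⊕1⊕1⊕1⊕1 = 1
p8 (pos 8,9,10,11,12,13,14,15): XOR of data positions = 1⊕1⊕0⊕1⊕1⊕1⊕1 = 0
Codeword: 011101001101111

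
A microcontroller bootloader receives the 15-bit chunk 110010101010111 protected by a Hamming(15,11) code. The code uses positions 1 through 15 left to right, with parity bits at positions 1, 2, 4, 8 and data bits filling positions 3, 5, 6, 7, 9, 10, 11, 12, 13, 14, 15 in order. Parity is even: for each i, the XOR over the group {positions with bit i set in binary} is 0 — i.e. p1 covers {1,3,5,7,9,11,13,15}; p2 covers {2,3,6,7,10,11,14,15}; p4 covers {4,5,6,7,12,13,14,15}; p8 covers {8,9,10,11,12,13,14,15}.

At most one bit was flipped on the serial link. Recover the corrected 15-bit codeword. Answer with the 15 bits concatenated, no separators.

s1 (pos 1,3,5,7,9,11,13,15): 1⊕0⊕1⊕1⊕1⊕1⊕1⊕1 = 1
s2 (pos 2,3,6,7,10,11,14,15): 1⊕0⊕0⊕1⊕0⊕1⊕1⊕1 = 1
s4 (pos 4,5,6,7,12,13,14,15): 0⊕1⊕0⊕1⊕0⊕1⊕1⊕1 = 1
s8 (pos 8,9,10,11,12,13,14,15): 0⊕1⊕0⊕1⊕0⊕1⊕1⊕1 = 1
Syndrome s8…s1 = 1111 → error at position 15.
Flip position 15: 110010101010111 → 110010101010110

110010101010110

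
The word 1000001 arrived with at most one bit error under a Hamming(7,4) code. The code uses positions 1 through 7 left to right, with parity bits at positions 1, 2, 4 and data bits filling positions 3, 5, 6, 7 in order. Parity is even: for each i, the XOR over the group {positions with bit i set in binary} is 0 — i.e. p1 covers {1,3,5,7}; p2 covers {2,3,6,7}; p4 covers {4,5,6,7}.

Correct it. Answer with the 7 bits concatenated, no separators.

1000011

s1 (pos 1,3,5,7): 1⊕0⊕0⊕1 = 0
s2 (pos 2,3,6,7): 0⊕0⊕0⊕1 = 1
s4 (pos 4,5,6,7): 0⊕0⊕0⊕1 = 1
Syndrome s4…s1 = 110 → error at position 6.
Flip position 6: 1000001 → 1000011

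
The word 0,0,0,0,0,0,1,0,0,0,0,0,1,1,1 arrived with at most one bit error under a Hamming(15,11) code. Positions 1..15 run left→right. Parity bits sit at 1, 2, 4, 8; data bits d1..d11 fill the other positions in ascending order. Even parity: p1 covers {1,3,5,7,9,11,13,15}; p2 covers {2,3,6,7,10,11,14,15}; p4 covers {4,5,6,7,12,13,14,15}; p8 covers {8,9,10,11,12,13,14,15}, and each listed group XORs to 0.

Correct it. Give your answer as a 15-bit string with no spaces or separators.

s1 (pos 1,3,5,7,9,11,13,15): 0⊕0⊕0⊕1⊕0⊕0⊕1⊕1 = 1
s2 (pos 2,3,6,7,10,11,14,15): 0⊕0⊕0⊕1⊕0⊕0⊕1⊕1 = 1
s4 (pos 4,5,6,7,12,13,14,15): 0⊕0⊕0⊕1⊕0⊕1⊕1⊕1 = 0
s8 (pos 8,9,10,11,12,13,14,15): 0⊕0⊕0⊕0⊕0⊕1⊕1⊕1 = 1
Syndrome s8…s1 = 1011 → error at position 11.
Flip position 11: 000000100000111 → 000000100010111

000000100010111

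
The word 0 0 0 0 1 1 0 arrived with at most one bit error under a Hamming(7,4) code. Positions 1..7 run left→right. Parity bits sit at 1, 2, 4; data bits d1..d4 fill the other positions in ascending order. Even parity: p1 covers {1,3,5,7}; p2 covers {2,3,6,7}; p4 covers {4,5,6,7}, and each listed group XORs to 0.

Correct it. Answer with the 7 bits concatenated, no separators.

s1 (pos 1,3,5,7): 0⊕0⊕1⊕0 = 1
s2 (pos 2,3,6,7): 0⊕0⊕1⊕0 = 1
s4 (pos 4,5,6,7): 0⊕1⊕1⊕0 = 0
Syndrome s4…s1 = 011 → error at position 3.
Flip position 3: 0000110 → 0010110

0010110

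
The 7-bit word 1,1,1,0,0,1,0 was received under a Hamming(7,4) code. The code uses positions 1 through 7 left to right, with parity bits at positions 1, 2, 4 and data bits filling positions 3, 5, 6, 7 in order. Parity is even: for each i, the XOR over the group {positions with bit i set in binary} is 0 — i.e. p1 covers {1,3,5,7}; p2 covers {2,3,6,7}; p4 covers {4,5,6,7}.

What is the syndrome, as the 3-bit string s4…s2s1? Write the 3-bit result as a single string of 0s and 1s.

s1 (pos 1,3,5,7): 1⊕1⊕0⊕0 = 0
s2 (pos 2,3,6,7): 1⊕1⊕1⊕0 = 1
s4 (pos 4,5,6,7): 0⊕0⊕1⊕0 = 1
Syndrome s4…s1 = 110 → error at position 6.

110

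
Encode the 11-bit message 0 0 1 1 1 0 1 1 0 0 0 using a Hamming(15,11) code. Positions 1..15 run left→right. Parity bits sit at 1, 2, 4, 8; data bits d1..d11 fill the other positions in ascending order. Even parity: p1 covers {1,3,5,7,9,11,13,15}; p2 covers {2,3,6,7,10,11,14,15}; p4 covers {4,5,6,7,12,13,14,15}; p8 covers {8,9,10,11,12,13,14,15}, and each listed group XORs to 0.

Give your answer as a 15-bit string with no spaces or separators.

110101111011000

Place data at non-parity positions: p1 p2 0 p4 0 1 1 p8 1 0 1 1 0 0 0
p1 (pos 1,3,5,7,9,11,13,15): XOR of data positions = 0⊕0⊕1⊕1⊕1⊕0⊕0 = 1
p2 (pos 2,3,6,7,10,11,14,15): XOR of data positions = 0⊕1⊕1⊕0⊕1⊕0⊕0 = 1
p4 (pos 4,5,6,7,12,13,14,15): XOR of data positions = 0⊕1⊕1⊕1⊕0⊕0⊕0 = 1
p8 (pos 8,9,10,11,12,13,14,15): XOR of data positions = 1⊕0⊕1⊕1⊕0⊕0⊕0 = 1
Codeword: 110101111011000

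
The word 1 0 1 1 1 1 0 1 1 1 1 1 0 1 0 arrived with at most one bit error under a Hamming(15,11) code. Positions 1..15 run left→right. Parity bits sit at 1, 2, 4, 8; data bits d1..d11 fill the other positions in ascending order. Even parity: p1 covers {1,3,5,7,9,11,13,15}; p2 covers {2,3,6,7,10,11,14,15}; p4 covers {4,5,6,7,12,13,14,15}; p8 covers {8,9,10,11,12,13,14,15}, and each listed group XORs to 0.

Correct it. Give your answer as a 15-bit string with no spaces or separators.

s1 (pos 1,3,5,7,9,11,13,15): 1⊕1⊕1⊕0⊕1⊕1⊕0⊕0 = 1
s2 (pos 2,3,6,7,10,11,14,15): 0⊕1⊕1⊕0⊕1⊕1⊕1⊕0 = 1
s4 (pos 4,5,6,7,12,13,14,15): 1⊕1⊕1⊕0⊕1⊕0⊕1⊕0 = 1
s8 (pos 8,9,10,11,12,13,14,15): 1⊕1⊕1⊕1⊕1⊕0⊕1⊕0 = 0
Syndrome s8…s1 = 0111 → error at position 7.
Flip position 7: 101111011111010 → 101111111111010

101111111111010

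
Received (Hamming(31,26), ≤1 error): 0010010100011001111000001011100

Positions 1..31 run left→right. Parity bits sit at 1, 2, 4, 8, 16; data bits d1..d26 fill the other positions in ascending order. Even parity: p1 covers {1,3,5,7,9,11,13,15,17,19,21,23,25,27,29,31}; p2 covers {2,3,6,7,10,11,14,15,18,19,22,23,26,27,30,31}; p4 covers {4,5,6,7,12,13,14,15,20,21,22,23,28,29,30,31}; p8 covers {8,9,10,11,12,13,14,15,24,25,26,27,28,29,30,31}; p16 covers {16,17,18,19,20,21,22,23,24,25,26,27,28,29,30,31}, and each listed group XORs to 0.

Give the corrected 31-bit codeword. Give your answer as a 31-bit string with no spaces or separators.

s1 (pos 1,3,5,7,9,11,13,15,17,19,21,23,25,27,29,31): 0⊕1⊕0⊕0⊕0⊕0⊕1⊕0⊕1⊕1⊕0⊕0⊕1⊕1⊕1⊕0 = 1
s2 (pos 2,3,6,7,10,11,14,15,18,19,22,23,26,27,30,31): 0⊕1⊕1⊕0⊕0⊕0⊕0⊕0⊕1⊕1⊕0⊕0⊕0⊕1⊕0⊕0 = 1
s4 (pos 4,5,6,7,12,13,14,15,20,21,22,23,28,29,30,31): 0⊕0⊕1⊕0⊕1⊕1⊕0⊕0⊕0⊕0⊕0⊕0⊕1⊕1⊕0⊕0 = 1
s8 (pos 8,9,10,11,12,13,14,15,24,25,26,27,28,29,30,31): 1⊕0⊕0⊕0⊕1⊕1⊕0⊕0⊕0⊕1⊕0⊕1⊕1⊕1⊕0⊕0 = 1
s16 (pos 16,17,18,19,20,21,22,23,24,25,26,27,28,29,30,31): 1⊕1⊕1⊕1⊕0⊕0⊕0⊕0⊕0⊕1⊕0⊕1⊕1⊕1⊕0⊕0 = 0
Syndrome s16…s1 = 01111 → error at position 15.
Flip position 15: 0010010100011001111000001011100 → 0010010100011011111000001011100

0010010100011011111000001011100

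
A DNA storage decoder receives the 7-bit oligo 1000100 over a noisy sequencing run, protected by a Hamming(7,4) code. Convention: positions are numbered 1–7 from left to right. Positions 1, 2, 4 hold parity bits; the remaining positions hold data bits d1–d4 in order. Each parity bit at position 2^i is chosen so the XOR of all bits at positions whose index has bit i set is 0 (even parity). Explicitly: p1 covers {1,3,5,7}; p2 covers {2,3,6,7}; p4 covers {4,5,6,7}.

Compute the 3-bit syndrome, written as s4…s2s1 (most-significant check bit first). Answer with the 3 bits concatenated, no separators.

100

s1 (pos 1,3,5,7): 1⊕0⊕1⊕0 = 0
s2 (pos 2,3,6,7): 0⊕0⊕0⊕0 = 0
s4 (pos 4,5,6,7): 0⊕1⊕0⊕0 = 1
Syndrome s4…s1 = 100 → error at position 4.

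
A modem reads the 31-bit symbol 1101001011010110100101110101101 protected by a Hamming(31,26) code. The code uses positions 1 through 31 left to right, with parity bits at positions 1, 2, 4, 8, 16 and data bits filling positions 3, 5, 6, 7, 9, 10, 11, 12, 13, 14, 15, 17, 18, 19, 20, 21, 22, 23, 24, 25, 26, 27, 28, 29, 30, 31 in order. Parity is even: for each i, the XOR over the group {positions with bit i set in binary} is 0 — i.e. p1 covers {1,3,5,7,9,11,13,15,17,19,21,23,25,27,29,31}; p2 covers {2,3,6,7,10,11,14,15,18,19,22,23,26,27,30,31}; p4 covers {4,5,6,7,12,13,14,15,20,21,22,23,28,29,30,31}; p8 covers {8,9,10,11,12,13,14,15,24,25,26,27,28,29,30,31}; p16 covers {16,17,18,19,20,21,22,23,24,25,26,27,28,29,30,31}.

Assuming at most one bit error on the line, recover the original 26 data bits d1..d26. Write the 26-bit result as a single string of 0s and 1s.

s1 (pos 1,3,5,7,9,11,13,15,17,19,21,23,25,27,29,31): 1⊕0⊕0⊕1⊕1⊕0⊕0⊕1⊕1⊕0⊕0⊕1⊕0⊕0⊕1⊕1 = 0
s2 (pos 2,3,6,7,10,11,14,15,18,19,22,23,26,27,30,31): 1⊕0⊕0⊕1⊕1⊕0⊕1⊕1⊕0⊕0⊕1⊕1⊕1⊕0⊕0⊕1 = 1
s4 (pos 4,5,6,7,12,13,14,15,20,21,22,23,28,29,30,31): 1⊕0⊕0⊕1⊕1⊕0⊕1⊕1⊕1⊕0⊕1⊕1⊕1⊕1⊕0⊕1 = 1
s8 (pos 8,9,10,11,12,13,14,15,24,25,26,27,28,29,30,31): 0⊕1⊕1⊕0⊕1⊕0⊕1⊕1⊕1⊕0⊕1⊕0⊕1⊕1⊕0⊕1 = 0
s16 (pos 16,17,18,19,20,21,22,23,24,25,26,27,28,29,30,31): 0⊕1⊕0⊕0⊕1⊕0⊕1⊕1⊕1⊕0⊕1⊕0⊕1⊕1⊕0⊕1 = 1
Syndrome s16…s1 = 10110 → error at position 22.
Flip position 22: 1101001011010110100101110101101 → 1101001011010110100100110101101
Read data bits from positions 3,5,6,7,9,10,11,12,13,14,15,17,18,19,20,21,22,23,24,25,26,27,28,29,30,31: 00011101011100100110101101

00011101011100100110101101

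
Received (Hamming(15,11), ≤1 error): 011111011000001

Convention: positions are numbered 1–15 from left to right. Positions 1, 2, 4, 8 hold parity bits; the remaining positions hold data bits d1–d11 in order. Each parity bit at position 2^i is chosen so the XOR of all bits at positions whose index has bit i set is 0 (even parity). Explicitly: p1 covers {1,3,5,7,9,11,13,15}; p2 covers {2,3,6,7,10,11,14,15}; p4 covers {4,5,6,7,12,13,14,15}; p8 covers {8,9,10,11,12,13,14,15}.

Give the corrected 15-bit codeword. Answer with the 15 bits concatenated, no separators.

s1 (pos 1,3,5,7,9,11,13,15): 0⊕1⊕1⊕0⊕1⊕0⊕0⊕1 = 0
s2 (pos 2,3,6,7,10,11,14,15): 1⊕1⊕1⊕0⊕0⊕0⊕0⊕1 = 0
s4 (pos 4,5,6,7,12,13,14,15): 1⊕1⊕1⊕0⊕0⊕0⊕0⊕1 = 0
s8 (pos 8,9,10,11,12,13,14,15): 1⊕1⊕0⊕0⊕0⊕0⊕0⊕1 = 1
Syndrome s8…s1 = 1000 → error at position 8.
Flip position 8: 011111011000001 → 011111001000001

011111001000001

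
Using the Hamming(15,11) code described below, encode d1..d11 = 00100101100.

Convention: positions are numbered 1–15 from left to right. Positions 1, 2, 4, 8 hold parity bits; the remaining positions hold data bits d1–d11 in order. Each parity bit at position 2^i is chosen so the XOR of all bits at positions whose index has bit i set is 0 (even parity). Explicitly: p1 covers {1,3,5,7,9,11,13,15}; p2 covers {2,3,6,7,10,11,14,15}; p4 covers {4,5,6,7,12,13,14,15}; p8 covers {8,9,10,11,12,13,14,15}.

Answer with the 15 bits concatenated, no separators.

100101010101100

Place data at non-parity positions: p1 p2 0 p4 0 1 0 p8 0 1 0 1 1 0 0
p1 (pos 1,3,5,7,9,11,13,15): XOR of data positions = 0⊕0⊕0⊕0⊕0⊕1⊕0 = 1
p2 (pos 2,3,6,7,10,11,14,15): XOR of data positions = 0⊕1⊕0⊕1⊕0⊕0⊕0 = 0
p4 (pos 4,5,6,7,12,13,14,15): XOR of data positions = 0⊕1⊕0⊕1⊕1⊕0⊕0 = 1
p8 (pos 8,9,10,11,12,13,14,15): XOR of data positions = 0⊕1⊕0⊕1⊕1⊕0⊕0 = 1
Codeword: 100101010101100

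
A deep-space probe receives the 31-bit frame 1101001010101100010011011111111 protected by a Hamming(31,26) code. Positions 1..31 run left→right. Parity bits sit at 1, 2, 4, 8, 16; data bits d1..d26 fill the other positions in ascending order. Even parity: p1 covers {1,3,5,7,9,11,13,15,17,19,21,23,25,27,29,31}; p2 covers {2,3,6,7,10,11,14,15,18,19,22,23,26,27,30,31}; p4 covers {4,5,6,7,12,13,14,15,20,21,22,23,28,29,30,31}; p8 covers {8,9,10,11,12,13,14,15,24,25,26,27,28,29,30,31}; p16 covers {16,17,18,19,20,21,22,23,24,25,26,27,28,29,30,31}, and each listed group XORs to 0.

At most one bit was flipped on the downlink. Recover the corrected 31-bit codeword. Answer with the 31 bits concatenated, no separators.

1101001010101101010011011111111

s1 (pos 1,3,5,7,9,11,13,15,17,19,21,23,25,27,29,31): 1⊕0⊕0⊕1⊕1⊕1⊕1⊕0⊕0⊕0⊕1⊕0⊕1⊕1⊕1⊕1 = 0
s2 (pos 2,3,6,7,10,11,14,15,18,19,22,23,26,27,30,31): 1⊕0⊕0⊕1⊕0⊕1⊕1⊕0⊕1⊕0⊕1⊕0⊕1⊕1⊕1⊕1 = 0
s4 (pos 4,5,6,7,12,13,14,15,20,21,22,23,28,29,30,31): 1⊕0⊕0⊕1⊕0⊕1⊕1⊕0⊕0⊕1⊕1⊕0⊕1⊕1⊕1⊕1 = 0
s8 (pos 8,9,10,11,12,13,14,15,24,25,26,27,28,29,30,31): 0⊕1⊕0⊕1⊕0⊕1⊕1⊕0⊕1⊕1⊕1⊕1⊕1⊕1⊕1⊕1 = 0
s16 (pos 16,17,18,19,20,21,22,23,24,25,26,27,28,29,30,31): 0⊕0⊕1⊕0⊕0⊕1⊕1⊕0⊕1⊕1⊕1⊕1⊕1⊕1⊕1⊕1 = 1
Syndrome s16…s1 = 10000 → error at position 16.
Flip position 16: 1101001010101100010011011111111 → 1101001010101101010011011111111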